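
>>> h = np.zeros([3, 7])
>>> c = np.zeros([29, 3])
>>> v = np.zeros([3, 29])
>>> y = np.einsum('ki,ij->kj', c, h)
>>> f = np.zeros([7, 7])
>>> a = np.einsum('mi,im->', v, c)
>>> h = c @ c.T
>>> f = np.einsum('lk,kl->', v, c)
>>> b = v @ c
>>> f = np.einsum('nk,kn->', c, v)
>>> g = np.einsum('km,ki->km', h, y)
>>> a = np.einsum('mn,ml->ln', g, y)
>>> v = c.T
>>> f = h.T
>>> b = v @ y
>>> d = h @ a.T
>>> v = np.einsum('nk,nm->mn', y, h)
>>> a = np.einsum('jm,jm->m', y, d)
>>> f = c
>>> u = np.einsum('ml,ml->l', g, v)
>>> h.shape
(29, 29)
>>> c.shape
(29, 3)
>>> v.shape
(29, 29)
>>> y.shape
(29, 7)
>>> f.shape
(29, 3)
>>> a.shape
(7,)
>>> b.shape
(3, 7)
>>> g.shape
(29, 29)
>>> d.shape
(29, 7)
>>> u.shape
(29,)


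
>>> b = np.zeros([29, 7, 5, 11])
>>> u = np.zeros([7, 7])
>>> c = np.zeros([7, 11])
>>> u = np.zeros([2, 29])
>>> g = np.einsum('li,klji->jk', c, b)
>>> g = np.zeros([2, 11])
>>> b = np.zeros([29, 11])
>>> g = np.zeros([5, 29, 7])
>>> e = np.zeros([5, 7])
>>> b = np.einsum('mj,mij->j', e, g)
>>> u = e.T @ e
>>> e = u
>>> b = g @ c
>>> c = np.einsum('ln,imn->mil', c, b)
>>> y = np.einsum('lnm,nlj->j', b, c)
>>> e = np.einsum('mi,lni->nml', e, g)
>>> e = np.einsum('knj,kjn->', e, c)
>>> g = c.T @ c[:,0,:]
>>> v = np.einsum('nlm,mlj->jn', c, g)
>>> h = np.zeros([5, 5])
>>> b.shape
(5, 29, 11)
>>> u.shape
(7, 7)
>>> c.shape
(29, 5, 7)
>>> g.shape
(7, 5, 7)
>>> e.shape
()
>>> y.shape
(7,)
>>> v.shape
(7, 29)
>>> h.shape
(5, 5)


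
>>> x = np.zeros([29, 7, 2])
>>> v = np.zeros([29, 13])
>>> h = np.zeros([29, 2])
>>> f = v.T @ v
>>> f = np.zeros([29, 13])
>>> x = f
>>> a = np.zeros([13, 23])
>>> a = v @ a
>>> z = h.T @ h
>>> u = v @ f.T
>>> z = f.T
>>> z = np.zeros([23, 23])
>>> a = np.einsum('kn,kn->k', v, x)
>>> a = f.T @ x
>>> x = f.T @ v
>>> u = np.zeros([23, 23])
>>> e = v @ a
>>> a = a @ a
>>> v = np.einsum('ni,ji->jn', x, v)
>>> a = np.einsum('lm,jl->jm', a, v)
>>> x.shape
(13, 13)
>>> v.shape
(29, 13)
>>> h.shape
(29, 2)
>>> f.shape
(29, 13)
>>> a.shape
(29, 13)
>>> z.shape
(23, 23)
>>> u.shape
(23, 23)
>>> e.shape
(29, 13)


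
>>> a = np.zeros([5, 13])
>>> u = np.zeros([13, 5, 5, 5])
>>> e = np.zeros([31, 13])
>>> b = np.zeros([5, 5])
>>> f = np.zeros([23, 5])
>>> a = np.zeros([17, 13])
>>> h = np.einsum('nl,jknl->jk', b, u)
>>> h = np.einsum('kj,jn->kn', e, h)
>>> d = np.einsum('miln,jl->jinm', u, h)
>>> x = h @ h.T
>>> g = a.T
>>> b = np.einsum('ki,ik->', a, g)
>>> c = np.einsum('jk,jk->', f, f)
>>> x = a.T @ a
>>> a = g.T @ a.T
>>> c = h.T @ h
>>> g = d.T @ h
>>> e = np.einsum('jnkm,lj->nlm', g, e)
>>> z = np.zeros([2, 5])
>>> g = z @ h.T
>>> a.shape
(17, 17)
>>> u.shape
(13, 5, 5, 5)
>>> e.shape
(5, 31, 5)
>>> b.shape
()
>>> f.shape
(23, 5)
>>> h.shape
(31, 5)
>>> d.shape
(31, 5, 5, 13)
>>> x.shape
(13, 13)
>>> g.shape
(2, 31)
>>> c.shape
(5, 5)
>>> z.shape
(2, 5)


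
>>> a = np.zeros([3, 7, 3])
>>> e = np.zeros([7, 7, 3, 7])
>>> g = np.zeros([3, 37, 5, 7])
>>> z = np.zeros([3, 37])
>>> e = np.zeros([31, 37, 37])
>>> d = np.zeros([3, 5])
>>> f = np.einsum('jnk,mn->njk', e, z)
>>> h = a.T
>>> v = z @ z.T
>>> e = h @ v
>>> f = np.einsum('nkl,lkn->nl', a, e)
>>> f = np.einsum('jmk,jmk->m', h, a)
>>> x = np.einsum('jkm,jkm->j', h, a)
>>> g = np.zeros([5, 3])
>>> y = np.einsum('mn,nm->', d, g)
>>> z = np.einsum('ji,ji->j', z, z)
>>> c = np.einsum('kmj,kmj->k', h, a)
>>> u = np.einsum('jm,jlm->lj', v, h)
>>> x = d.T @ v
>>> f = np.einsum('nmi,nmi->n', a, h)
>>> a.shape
(3, 7, 3)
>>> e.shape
(3, 7, 3)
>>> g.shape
(5, 3)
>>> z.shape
(3,)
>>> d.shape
(3, 5)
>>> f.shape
(3,)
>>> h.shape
(3, 7, 3)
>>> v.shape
(3, 3)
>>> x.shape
(5, 3)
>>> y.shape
()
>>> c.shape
(3,)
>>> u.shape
(7, 3)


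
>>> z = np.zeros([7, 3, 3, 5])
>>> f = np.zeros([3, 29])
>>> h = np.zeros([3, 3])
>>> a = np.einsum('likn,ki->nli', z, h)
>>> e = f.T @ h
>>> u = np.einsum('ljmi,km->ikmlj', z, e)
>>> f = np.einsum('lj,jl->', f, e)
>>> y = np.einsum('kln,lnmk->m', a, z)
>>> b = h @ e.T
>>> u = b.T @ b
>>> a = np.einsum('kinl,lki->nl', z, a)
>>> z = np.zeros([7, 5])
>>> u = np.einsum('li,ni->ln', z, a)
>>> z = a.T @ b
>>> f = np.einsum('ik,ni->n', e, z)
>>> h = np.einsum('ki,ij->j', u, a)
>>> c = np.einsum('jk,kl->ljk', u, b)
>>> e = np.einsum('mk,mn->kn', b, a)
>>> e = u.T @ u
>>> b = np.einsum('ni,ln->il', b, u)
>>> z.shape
(5, 29)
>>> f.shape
(5,)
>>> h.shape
(5,)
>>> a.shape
(3, 5)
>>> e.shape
(3, 3)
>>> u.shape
(7, 3)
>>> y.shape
(3,)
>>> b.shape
(29, 7)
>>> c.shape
(29, 7, 3)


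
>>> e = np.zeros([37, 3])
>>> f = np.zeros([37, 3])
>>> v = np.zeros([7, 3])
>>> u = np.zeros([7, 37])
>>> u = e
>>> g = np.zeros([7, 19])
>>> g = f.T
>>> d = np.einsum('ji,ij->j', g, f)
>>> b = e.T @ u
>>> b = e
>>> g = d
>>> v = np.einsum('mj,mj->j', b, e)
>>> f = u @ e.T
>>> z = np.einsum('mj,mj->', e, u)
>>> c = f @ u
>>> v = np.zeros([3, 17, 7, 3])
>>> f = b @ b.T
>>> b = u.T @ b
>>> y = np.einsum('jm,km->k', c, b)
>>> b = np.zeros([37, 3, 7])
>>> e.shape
(37, 3)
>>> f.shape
(37, 37)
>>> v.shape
(3, 17, 7, 3)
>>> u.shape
(37, 3)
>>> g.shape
(3,)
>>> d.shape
(3,)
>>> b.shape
(37, 3, 7)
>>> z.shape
()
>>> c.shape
(37, 3)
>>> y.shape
(3,)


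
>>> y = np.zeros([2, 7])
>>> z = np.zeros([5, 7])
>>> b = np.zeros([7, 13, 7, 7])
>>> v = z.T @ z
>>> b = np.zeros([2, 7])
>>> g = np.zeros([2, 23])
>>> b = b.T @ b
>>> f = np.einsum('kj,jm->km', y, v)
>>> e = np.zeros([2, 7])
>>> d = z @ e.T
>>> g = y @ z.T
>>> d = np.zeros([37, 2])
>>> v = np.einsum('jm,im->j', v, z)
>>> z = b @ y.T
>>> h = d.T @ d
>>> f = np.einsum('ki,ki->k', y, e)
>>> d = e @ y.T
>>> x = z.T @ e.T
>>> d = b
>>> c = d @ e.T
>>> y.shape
(2, 7)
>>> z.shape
(7, 2)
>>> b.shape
(7, 7)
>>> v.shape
(7,)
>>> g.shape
(2, 5)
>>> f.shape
(2,)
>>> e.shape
(2, 7)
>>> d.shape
(7, 7)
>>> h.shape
(2, 2)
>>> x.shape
(2, 2)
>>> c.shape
(7, 2)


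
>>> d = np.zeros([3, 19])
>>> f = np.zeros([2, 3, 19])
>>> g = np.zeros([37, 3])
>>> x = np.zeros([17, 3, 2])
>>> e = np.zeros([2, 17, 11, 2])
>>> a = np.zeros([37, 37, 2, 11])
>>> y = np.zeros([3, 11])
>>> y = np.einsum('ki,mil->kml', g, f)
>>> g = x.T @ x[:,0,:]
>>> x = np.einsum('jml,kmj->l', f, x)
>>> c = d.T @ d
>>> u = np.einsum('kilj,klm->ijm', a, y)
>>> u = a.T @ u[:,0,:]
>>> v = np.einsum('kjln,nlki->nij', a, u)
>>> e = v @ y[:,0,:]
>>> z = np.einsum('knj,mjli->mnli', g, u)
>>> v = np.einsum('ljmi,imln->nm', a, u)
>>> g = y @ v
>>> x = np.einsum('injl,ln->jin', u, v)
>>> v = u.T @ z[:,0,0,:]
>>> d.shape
(3, 19)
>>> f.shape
(2, 3, 19)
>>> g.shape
(37, 2, 2)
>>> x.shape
(37, 11, 2)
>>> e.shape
(11, 19, 19)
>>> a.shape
(37, 37, 2, 11)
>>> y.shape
(37, 2, 19)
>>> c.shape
(19, 19)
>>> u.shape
(11, 2, 37, 19)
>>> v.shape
(19, 37, 2, 19)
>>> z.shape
(11, 3, 37, 19)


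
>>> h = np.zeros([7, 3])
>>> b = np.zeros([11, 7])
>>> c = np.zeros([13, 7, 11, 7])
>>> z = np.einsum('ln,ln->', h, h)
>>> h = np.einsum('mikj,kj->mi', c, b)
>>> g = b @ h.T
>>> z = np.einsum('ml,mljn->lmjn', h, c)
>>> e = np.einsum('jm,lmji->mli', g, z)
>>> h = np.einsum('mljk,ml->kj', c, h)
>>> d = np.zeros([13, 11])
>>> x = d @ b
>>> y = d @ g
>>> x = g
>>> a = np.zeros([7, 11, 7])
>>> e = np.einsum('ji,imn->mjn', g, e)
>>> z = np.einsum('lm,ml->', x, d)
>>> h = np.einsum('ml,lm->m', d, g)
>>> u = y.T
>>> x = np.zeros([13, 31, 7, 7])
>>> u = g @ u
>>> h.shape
(13,)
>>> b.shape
(11, 7)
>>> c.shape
(13, 7, 11, 7)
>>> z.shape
()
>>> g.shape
(11, 13)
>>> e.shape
(7, 11, 7)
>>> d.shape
(13, 11)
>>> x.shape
(13, 31, 7, 7)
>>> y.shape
(13, 13)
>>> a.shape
(7, 11, 7)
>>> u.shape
(11, 13)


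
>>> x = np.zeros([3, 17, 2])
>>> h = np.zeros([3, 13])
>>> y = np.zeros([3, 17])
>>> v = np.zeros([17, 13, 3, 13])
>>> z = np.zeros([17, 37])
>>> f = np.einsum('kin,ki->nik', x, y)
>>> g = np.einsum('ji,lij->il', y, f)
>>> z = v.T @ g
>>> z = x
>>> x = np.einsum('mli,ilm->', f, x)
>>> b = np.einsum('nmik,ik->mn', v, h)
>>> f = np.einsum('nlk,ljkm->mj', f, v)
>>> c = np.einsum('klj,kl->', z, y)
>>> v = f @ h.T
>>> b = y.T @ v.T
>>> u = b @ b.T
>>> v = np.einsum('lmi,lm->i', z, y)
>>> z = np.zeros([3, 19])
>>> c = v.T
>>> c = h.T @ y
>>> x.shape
()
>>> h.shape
(3, 13)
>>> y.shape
(3, 17)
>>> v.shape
(2,)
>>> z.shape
(3, 19)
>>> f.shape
(13, 13)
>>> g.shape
(17, 2)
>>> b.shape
(17, 13)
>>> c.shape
(13, 17)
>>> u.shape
(17, 17)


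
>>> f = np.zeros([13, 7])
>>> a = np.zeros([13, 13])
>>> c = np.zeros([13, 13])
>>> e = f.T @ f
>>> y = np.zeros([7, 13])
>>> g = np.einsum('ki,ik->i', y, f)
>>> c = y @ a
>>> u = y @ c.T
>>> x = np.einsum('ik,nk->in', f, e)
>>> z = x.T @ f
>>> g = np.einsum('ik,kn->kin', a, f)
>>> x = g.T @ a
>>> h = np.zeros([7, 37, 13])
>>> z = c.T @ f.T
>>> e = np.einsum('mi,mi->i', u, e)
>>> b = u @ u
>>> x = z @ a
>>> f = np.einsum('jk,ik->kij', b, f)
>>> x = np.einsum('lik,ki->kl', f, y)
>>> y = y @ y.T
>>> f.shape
(7, 13, 7)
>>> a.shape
(13, 13)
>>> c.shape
(7, 13)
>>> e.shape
(7,)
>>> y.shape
(7, 7)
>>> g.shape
(13, 13, 7)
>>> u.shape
(7, 7)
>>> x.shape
(7, 7)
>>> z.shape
(13, 13)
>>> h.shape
(7, 37, 13)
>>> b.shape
(7, 7)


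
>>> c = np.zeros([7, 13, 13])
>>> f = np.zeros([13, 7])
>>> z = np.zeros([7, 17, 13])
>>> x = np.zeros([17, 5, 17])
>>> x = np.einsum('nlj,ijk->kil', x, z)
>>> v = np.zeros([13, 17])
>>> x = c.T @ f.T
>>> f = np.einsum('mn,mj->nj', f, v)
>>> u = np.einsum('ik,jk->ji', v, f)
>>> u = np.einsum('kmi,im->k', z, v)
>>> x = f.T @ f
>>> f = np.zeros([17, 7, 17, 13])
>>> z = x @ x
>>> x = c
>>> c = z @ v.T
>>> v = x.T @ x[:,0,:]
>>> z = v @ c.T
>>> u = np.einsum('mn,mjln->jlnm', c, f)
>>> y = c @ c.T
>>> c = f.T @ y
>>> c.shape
(13, 17, 7, 17)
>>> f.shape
(17, 7, 17, 13)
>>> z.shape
(13, 13, 17)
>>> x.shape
(7, 13, 13)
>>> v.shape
(13, 13, 13)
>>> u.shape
(7, 17, 13, 17)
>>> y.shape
(17, 17)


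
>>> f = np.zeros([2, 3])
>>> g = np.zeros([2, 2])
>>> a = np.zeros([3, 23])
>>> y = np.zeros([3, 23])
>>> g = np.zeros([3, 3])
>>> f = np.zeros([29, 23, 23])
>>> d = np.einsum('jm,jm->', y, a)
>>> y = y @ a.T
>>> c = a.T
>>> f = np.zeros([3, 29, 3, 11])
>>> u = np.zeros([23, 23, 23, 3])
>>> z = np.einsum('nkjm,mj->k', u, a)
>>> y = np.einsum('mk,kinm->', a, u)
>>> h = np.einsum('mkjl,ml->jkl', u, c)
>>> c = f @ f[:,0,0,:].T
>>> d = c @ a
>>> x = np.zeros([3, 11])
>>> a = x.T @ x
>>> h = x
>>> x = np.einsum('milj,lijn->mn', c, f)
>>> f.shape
(3, 29, 3, 11)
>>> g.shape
(3, 3)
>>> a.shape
(11, 11)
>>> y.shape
()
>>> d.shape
(3, 29, 3, 23)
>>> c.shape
(3, 29, 3, 3)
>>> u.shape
(23, 23, 23, 3)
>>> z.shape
(23,)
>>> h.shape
(3, 11)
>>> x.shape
(3, 11)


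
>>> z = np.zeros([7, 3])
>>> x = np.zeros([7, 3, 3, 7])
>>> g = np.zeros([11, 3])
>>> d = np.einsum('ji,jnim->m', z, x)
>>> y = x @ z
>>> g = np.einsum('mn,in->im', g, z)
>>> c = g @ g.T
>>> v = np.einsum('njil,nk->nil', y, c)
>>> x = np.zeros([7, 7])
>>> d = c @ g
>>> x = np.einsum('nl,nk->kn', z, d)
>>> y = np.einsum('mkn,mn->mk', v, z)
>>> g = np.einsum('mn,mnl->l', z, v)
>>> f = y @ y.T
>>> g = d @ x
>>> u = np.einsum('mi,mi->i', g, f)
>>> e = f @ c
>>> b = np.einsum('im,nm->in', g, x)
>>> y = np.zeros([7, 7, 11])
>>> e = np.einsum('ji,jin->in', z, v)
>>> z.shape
(7, 3)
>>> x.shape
(11, 7)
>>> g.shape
(7, 7)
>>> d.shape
(7, 11)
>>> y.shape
(7, 7, 11)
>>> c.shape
(7, 7)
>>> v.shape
(7, 3, 3)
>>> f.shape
(7, 7)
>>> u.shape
(7,)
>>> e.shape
(3, 3)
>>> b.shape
(7, 11)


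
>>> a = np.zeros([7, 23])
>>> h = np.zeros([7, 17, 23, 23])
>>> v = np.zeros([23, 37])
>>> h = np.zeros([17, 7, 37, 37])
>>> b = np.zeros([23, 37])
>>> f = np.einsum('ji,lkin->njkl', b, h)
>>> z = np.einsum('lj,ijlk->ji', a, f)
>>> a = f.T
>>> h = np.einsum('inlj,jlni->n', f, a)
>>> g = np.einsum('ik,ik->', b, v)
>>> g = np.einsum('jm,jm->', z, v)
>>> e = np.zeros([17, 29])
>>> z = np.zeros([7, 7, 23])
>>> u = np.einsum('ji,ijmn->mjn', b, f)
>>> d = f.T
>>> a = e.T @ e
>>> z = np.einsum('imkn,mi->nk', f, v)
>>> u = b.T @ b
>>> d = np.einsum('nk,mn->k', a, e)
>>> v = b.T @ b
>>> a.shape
(29, 29)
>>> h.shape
(23,)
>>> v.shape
(37, 37)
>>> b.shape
(23, 37)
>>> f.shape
(37, 23, 7, 17)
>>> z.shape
(17, 7)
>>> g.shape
()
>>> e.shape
(17, 29)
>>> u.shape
(37, 37)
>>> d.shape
(29,)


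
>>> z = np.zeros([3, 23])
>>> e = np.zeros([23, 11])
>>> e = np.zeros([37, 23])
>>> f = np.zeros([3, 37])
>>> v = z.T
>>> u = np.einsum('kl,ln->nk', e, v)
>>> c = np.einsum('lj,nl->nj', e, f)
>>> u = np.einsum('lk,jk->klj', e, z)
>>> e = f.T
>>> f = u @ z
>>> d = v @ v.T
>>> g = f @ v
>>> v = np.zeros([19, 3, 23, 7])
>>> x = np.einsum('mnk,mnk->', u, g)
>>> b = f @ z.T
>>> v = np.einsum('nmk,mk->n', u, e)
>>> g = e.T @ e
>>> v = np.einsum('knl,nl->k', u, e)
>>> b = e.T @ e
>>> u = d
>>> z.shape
(3, 23)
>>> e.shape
(37, 3)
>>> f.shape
(23, 37, 23)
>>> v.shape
(23,)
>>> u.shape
(23, 23)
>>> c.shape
(3, 23)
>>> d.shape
(23, 23)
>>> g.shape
(3, 3)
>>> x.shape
()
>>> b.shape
(3, 3)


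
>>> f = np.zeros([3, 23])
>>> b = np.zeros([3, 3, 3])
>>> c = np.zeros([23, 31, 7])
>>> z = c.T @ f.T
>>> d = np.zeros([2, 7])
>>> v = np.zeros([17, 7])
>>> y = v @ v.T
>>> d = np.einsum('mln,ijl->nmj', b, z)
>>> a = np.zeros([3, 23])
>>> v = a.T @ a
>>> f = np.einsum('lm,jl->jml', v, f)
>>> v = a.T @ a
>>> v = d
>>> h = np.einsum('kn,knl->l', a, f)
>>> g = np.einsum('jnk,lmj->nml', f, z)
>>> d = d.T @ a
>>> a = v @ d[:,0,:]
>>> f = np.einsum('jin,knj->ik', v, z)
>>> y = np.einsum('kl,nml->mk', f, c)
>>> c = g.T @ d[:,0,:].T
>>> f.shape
(3, 7)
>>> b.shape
(3, 3, 3)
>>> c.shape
(7, 31, 31)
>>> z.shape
(7, 31, 3)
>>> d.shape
(31, 3, 23)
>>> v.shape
(3, 3, 31)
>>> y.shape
(31, 3)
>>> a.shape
(3, 3, 23)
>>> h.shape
(23,)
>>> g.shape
(23, 31, 7)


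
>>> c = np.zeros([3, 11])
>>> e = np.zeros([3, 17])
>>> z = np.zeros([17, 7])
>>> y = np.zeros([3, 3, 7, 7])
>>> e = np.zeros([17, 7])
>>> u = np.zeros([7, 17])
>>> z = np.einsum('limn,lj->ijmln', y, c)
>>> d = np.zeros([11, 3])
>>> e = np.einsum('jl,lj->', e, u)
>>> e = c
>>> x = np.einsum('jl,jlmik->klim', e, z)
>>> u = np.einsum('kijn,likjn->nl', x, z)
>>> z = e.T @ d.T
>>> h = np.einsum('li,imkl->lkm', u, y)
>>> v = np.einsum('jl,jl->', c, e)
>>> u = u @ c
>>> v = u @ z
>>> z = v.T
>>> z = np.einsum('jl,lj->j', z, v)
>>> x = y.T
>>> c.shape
(3, 11)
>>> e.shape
(3, 11)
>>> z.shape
(11,)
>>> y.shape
(3, 3, 7, 7)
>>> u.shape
(7, 11)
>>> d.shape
(11, 3)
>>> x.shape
(7, 7, 3, 3)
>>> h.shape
(7, 7, 3)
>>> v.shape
(7, 11)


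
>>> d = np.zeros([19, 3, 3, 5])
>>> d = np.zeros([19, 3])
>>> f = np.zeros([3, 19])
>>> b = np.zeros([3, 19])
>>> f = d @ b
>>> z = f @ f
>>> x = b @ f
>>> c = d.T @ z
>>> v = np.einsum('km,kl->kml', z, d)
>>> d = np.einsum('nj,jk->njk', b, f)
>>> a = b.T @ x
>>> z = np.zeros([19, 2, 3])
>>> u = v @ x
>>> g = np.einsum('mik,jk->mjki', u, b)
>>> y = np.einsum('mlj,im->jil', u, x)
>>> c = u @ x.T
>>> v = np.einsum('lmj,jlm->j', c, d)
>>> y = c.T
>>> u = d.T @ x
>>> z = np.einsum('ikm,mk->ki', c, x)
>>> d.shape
(3, 19, 19)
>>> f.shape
(19, 19)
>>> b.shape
(3, 19)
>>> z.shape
(19, 19)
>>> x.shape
(3, 19)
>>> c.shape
(19, 19, 3)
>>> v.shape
(3,)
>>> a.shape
(19, 19)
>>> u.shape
(19, 19, 19)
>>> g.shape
(19, 3, 19, 19)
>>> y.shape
(3, 19, 19)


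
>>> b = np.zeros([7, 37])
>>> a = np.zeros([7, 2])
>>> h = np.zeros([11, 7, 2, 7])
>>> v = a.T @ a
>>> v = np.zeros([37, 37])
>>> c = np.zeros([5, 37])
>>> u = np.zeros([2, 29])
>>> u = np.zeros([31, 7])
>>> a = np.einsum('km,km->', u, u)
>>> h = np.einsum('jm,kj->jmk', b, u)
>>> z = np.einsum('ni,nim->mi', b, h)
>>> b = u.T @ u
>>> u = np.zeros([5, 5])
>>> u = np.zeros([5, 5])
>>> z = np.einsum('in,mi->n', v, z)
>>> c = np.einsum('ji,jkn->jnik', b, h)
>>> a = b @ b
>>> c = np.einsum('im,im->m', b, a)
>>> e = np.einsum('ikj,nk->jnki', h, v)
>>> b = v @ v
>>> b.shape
(37, 37)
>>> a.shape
(7, 7)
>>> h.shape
(7, 37, 31)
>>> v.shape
(37, 37)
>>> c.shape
(7,)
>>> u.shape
(5, 5)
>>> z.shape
(37,)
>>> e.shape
(31, 37, 37, 7)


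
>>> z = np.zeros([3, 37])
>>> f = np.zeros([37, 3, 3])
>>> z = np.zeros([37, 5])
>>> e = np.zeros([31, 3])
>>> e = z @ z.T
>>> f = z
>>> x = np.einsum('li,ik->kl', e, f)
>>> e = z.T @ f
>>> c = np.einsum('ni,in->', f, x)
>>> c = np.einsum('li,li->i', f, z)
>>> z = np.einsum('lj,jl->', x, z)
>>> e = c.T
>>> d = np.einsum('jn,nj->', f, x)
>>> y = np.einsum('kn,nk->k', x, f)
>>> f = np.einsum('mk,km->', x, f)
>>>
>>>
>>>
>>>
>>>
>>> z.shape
()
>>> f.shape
()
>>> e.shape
(5,)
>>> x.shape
(5, 37)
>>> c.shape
(5,)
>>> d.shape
()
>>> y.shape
(5,)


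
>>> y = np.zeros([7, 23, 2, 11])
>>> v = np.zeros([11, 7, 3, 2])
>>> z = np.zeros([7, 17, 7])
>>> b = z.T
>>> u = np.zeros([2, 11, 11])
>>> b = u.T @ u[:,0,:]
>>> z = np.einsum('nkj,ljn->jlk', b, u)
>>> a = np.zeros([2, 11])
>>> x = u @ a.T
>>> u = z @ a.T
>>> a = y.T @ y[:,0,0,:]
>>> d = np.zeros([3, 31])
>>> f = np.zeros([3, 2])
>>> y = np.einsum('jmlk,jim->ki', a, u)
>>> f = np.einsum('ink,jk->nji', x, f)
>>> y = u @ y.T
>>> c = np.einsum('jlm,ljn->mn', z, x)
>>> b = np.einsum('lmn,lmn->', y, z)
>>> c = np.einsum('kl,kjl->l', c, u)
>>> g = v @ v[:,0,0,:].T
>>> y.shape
(11, 2, 11)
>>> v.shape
(11, 7, 3, 2)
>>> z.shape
(11, 2, 11)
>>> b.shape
()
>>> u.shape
(11, 2, 2)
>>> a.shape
(11, 2, 23, 11)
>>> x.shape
(2, 11, 2)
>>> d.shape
(3, 31)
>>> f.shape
(11, 3, 2)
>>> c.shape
(2,)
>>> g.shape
(11, 7, 3, 11)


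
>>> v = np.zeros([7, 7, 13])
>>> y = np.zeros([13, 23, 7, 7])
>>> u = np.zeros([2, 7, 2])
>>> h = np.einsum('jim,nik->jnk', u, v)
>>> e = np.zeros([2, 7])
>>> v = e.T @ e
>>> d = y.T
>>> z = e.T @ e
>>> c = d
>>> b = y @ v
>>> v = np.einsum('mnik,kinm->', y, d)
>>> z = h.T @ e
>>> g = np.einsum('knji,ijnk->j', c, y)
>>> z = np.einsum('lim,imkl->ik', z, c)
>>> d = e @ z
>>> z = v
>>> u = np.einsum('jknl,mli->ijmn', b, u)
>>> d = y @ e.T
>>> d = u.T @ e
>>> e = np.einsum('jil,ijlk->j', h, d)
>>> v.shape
()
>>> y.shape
(13, 23, 7, 7)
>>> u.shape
(2, 13, 2, 7)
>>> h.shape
(2, 7, 13)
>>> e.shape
(2,)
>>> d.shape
(7, 2, 13, 7)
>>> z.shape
()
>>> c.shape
(7, 7, 23, 13)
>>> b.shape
(13, 23, 7, 7)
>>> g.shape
(23,)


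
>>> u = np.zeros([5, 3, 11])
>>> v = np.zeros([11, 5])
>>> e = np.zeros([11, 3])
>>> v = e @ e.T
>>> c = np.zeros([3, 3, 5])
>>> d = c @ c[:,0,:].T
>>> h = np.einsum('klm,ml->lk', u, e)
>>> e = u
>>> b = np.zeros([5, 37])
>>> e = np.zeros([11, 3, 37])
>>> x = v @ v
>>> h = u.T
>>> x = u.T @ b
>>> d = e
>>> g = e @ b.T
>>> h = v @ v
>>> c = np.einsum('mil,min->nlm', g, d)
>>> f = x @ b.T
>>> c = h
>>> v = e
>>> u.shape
(5, 3, 11)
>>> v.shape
(11, 3, 37)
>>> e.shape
(11, 3, 37)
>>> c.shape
(11, 11)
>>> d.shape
(11, 3, 37)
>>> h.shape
(11, 11)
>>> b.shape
(5, 37)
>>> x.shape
(11, 3, 37)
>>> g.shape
(11, 3, 5)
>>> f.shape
(11, 3, 5)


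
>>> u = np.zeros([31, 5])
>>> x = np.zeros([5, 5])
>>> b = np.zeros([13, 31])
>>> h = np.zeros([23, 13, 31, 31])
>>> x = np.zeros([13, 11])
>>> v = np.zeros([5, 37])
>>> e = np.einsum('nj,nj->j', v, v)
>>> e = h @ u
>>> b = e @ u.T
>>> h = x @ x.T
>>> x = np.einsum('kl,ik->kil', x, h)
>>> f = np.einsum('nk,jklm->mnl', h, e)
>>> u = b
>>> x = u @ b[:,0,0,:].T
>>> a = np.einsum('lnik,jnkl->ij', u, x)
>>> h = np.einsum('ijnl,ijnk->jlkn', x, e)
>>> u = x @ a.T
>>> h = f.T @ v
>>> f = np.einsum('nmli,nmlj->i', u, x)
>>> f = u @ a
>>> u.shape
(23, 13, 31, 31)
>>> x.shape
(23, 13, 31, 23)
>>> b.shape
(23, 13, 31, 31)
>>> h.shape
(31, 13, 37)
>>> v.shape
(5, 37)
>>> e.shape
(23, 13, 31, 5)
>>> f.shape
(23, 13, 31, 23)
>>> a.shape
(31, 23)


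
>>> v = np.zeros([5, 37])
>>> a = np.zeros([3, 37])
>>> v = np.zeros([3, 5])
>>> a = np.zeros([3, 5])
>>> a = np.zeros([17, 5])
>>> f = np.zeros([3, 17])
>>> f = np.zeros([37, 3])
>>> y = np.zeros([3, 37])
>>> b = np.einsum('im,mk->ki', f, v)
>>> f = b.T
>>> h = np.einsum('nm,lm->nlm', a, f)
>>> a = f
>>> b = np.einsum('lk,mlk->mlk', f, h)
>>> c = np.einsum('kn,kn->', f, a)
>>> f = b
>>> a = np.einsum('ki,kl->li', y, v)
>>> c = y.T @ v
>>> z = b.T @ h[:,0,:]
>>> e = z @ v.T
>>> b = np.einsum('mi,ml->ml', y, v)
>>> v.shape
(3, 5)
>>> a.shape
(5, 37)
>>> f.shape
(17, 37, 5)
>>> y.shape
(3, 37)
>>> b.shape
(3, 5)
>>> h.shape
(17, 37, 5)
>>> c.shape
(37, 5)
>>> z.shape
(5, 37, 5)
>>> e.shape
(5, 37, 3)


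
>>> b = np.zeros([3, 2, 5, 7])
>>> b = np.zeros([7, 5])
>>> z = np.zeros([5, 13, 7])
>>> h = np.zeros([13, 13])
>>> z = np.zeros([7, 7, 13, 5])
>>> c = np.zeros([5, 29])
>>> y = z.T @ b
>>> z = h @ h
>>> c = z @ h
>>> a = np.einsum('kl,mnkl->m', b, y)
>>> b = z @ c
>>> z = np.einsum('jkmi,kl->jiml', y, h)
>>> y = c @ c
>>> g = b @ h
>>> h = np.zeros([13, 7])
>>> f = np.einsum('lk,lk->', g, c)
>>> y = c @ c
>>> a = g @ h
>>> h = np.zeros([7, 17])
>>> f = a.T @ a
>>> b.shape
(13, 13)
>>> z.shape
(5, 5, 7, 13)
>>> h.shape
(7, 17)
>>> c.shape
(13, 13)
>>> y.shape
(13, 13)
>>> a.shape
(13, 7)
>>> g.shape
(13, 13)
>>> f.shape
(7, 7)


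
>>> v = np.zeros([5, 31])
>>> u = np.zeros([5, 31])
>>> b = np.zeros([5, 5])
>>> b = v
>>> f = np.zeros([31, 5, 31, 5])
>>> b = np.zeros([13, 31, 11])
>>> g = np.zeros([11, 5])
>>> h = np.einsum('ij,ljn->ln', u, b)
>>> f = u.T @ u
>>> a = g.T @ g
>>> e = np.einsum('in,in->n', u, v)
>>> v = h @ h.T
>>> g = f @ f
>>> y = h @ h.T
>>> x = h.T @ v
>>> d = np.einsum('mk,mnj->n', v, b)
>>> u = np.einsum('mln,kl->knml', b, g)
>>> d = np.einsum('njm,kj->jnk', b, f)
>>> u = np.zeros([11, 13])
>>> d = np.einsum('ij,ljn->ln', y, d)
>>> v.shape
(13, 13)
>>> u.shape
(11, 13)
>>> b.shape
(13, 31, 11)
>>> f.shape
(31, 31)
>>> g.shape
(31, 31)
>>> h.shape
(13, 11)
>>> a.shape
(5, 5)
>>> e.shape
(31,)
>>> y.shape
(13, 13)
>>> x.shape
(11, 13)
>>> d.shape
(31, 31)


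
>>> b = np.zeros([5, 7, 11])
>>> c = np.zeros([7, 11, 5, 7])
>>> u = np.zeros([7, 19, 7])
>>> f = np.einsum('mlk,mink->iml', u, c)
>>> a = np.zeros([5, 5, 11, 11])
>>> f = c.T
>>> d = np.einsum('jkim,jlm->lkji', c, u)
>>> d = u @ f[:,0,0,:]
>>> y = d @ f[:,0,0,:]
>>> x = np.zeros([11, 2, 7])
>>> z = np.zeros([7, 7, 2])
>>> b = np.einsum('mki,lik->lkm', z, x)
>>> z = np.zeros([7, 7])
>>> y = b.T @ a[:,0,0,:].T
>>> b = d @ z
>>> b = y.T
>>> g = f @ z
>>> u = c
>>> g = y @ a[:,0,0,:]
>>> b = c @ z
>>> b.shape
(7, 11, 5, 7)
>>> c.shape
(7, 11, 5, 7)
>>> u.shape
(7, 11, 5, 7)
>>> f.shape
(7, 5, 11, 7)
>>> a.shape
(5, 5, 11, 11)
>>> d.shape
(7, 19, 7)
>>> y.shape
(7, 7, 5)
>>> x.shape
(11, 2, 7)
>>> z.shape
(7, 7)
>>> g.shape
(7, 7, 11)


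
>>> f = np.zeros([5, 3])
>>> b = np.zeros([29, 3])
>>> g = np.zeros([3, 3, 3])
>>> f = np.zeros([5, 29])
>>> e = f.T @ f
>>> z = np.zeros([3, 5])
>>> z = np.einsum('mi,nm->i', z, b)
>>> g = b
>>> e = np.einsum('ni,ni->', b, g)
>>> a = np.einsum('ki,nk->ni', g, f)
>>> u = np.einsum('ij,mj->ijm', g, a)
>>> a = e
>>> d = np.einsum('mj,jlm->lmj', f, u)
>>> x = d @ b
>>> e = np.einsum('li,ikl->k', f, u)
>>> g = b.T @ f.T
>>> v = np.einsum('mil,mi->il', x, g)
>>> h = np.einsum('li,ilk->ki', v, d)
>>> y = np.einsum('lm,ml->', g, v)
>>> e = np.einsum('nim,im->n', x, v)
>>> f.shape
(5, 29)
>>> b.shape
(29, 3)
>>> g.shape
(3, 5)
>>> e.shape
(3,)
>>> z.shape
(5,)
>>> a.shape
()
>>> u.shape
(29, 3, 5)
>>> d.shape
(3, 5, 29)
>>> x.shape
(3, 5, 3)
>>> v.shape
(5, 3)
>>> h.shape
(29, 3)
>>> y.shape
()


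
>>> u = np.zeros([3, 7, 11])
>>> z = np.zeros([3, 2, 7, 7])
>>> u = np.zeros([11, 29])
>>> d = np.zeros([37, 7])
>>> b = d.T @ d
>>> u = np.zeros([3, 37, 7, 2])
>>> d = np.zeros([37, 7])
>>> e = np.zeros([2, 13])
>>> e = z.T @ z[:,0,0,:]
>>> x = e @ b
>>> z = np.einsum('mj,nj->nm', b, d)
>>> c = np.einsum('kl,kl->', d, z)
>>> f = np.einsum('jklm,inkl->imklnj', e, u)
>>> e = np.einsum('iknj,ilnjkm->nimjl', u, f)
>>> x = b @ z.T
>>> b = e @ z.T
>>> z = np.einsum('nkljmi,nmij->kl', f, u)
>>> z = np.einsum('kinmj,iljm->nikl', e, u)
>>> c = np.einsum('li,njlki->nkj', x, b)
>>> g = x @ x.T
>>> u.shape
(3, 37, 7, 2)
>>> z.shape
(7, 3, 7, 37)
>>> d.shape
(37, 7)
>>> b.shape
(7, 3, 7, 2, 37)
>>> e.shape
(7, 3, 7, 2, 7)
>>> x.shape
(7, 37)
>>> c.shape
(7, 2, 3)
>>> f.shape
(3, 7, 7, 2, 37, 7)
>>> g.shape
(7, 7)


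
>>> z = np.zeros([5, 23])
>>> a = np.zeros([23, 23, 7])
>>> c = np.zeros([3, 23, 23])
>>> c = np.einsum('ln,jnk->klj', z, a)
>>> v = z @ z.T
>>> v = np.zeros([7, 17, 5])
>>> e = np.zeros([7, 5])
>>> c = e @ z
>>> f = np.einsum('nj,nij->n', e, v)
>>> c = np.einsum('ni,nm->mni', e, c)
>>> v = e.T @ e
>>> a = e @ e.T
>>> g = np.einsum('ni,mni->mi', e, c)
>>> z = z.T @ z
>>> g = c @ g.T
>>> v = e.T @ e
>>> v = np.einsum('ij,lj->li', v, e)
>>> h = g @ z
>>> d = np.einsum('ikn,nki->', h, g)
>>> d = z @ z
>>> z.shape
(23, 23)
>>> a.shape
(7, 7)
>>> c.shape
(23, 7, 5)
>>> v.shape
(7, 5)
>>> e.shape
(7, 5)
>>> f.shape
(7,)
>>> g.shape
(23, 7, 23)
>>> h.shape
(23, 7, 23)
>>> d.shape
(23, 23)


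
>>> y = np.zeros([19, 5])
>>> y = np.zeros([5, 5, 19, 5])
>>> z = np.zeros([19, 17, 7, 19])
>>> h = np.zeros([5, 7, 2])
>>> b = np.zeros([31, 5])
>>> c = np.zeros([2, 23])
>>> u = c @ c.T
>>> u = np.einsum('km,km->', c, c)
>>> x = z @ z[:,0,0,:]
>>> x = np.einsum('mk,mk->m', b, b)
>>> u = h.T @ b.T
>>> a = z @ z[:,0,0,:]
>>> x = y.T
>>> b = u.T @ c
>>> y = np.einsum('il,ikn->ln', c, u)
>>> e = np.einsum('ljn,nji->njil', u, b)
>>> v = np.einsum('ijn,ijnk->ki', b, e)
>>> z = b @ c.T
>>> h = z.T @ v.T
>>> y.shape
(23, 31)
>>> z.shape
(31, 7, 2)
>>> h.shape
(2, 7, 2)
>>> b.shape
(31, 7, 23)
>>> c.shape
(2, 23)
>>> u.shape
(2, 7, 31)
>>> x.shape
(5, 19, 5, 5)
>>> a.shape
(19, 17, 7, 19)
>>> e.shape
(31, 7, 23, 2)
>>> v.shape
(2, 31)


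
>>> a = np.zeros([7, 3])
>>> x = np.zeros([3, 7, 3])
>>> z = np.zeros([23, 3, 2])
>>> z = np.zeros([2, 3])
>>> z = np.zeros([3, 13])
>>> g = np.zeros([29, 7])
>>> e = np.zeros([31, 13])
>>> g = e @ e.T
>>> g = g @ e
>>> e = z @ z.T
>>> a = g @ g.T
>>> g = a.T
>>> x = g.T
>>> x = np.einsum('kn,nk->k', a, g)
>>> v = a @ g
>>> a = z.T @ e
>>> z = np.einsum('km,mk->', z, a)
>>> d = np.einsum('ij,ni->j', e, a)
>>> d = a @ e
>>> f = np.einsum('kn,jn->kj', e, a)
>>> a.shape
(13, 3)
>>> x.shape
(31,)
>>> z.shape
()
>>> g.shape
(31, 31)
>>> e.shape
(3, 3)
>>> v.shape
(31, 31)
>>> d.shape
(13, 3)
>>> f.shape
(3, 13)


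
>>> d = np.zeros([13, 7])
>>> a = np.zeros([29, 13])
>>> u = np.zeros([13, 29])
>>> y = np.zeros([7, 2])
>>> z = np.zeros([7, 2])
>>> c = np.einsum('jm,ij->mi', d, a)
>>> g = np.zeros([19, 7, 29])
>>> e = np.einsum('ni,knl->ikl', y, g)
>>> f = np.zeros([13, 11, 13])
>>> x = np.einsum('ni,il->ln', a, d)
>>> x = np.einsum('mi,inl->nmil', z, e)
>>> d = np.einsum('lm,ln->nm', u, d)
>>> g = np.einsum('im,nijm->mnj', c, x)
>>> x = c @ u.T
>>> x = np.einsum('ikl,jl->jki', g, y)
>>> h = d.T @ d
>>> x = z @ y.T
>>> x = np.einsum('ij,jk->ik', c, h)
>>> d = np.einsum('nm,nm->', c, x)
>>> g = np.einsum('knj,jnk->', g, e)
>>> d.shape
()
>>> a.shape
(29, 13)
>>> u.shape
(13, 29)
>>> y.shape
(7, 2)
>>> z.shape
(7, 2)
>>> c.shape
(7, 29)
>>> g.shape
()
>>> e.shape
(2, 19, 29)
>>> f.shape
(13, 11, 13)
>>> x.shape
(7, 29)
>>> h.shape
(29, 29)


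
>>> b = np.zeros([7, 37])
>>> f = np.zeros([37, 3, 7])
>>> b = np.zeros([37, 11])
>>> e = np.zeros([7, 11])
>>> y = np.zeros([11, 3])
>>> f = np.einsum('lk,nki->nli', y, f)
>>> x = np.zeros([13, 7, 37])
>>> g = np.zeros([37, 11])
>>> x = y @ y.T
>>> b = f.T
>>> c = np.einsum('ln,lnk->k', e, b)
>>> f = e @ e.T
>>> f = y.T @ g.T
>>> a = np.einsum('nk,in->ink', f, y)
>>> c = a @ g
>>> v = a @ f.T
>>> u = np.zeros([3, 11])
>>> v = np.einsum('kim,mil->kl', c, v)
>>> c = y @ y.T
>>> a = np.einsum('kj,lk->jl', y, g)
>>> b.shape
(7, 11, 37)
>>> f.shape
(3, 37)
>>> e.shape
(7, 11)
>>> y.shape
(11, 3)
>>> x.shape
(11, 11)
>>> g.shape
(37, 11)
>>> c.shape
(11, 11)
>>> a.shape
(3, 37)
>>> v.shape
(11, 3)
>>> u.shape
(3, 11)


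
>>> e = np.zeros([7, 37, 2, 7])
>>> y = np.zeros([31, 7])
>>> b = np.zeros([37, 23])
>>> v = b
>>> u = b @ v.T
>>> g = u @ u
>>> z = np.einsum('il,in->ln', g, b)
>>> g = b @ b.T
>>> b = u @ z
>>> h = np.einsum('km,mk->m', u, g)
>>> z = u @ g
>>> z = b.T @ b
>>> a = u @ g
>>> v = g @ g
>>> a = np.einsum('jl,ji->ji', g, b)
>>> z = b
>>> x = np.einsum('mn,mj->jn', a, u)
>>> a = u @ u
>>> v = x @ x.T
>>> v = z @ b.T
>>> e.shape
(7, 37, 2, 7)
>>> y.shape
(31, 7)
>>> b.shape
(37, 23)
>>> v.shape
(37, 37)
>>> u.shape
(37, 37)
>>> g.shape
(37, 37)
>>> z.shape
(37, 23)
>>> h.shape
(37,)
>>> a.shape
(37, 37)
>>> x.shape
(37, 23)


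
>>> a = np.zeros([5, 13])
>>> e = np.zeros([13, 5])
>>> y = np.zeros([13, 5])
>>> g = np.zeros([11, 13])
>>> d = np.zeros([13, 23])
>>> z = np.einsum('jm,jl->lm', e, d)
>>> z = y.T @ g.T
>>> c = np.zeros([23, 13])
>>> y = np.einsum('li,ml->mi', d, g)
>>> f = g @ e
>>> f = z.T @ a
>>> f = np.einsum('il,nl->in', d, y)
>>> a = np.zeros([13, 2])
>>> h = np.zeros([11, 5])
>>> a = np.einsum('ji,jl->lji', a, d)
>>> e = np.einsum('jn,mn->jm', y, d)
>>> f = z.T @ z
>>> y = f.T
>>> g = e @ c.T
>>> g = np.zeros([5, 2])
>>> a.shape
(23, 13, 2)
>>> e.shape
(11, 13)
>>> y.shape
(11, 11)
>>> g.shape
(5, 2)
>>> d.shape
(13, 23)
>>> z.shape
(5, 11)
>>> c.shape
(23, 13)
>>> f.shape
(11, 11)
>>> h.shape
(11, 5)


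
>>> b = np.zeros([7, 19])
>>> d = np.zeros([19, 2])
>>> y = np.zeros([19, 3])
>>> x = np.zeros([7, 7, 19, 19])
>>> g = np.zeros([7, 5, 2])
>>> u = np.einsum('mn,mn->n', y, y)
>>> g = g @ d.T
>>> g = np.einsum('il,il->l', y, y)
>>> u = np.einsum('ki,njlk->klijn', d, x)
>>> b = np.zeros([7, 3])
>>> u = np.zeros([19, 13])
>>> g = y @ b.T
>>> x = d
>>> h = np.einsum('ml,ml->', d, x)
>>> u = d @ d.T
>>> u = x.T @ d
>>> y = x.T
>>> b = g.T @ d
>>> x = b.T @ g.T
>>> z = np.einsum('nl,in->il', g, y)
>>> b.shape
(7, 2)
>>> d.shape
(19, 2)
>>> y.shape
(2, 19)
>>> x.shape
(2, 19)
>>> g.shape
(19, 7)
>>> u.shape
(2, 2)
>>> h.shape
()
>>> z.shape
(2, 7)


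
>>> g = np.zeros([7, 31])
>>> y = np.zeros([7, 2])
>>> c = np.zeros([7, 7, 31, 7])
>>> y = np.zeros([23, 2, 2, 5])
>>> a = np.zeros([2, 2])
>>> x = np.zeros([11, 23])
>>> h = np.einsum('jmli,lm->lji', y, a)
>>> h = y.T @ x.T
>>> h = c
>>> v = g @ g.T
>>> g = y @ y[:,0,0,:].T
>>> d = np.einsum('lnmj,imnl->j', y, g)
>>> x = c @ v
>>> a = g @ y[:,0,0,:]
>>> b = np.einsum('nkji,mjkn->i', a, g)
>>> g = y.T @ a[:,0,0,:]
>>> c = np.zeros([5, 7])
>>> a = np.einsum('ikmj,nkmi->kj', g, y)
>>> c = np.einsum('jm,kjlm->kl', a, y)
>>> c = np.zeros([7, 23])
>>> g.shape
(5, 2, 2, 5)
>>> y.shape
(23, 2, 2, 5)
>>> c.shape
(7, 23)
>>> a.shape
(2, 5)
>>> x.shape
(7, 7, 31, 7)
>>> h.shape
(7, 7, 31, 7)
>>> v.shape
(7, 7)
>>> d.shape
(5,)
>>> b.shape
(5,)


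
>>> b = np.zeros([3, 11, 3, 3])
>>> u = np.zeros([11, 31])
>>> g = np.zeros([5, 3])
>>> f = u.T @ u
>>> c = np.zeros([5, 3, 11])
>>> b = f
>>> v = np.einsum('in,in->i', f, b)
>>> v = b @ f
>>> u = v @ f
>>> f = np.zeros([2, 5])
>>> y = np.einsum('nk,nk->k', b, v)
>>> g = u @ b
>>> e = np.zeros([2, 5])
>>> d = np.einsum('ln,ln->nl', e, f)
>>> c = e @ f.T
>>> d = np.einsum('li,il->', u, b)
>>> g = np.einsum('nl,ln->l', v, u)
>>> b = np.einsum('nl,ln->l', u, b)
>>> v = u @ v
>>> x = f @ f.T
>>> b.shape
(31,)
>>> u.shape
(31, 31)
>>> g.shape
(31,)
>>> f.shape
(2, 5)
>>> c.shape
(2, 2)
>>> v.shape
(31, 31)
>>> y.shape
(31,)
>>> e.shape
(2, 5)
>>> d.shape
()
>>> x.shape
(2, 2)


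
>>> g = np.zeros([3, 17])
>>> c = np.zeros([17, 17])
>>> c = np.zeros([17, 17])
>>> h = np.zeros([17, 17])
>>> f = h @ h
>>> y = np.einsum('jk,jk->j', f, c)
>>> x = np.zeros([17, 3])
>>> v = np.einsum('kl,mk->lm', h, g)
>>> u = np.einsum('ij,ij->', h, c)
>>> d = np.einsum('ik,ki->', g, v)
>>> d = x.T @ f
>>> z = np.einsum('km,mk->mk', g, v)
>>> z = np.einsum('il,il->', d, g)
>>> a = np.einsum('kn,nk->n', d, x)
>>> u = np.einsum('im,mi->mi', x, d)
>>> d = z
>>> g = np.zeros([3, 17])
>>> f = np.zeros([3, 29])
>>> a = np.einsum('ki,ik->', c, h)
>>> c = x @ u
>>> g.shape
(3, 17)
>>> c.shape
(17, 17)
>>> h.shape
(17, 17)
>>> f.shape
(3, 29)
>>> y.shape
(17,)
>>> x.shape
(17, 3)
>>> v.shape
(17, 3)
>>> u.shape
(3, 17)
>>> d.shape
()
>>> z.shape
()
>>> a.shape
()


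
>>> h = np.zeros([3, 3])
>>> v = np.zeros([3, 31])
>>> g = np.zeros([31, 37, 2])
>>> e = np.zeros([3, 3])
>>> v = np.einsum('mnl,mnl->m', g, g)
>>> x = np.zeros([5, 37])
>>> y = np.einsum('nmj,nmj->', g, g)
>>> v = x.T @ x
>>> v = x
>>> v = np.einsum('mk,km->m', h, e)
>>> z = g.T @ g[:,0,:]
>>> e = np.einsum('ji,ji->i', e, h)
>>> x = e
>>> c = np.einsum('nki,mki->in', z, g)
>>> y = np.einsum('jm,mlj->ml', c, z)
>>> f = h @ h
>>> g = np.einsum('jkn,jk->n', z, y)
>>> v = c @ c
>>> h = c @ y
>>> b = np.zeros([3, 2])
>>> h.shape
(2, 37)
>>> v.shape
(2, 2)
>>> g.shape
(2,)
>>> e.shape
(3,)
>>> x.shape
(3,)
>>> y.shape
(2, 37)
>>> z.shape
(2, 37, 2)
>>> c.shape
(2, 2)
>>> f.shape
(3, 3)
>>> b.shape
(3, 2)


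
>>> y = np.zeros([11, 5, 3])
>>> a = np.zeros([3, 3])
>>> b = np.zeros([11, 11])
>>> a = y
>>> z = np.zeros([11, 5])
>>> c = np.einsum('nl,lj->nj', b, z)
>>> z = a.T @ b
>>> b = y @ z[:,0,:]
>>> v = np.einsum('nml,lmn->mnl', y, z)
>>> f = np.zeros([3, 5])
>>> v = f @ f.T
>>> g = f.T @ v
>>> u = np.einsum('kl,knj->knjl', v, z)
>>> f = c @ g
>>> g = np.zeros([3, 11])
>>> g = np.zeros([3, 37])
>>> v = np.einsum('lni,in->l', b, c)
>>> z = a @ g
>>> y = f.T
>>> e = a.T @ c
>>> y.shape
(3, 11)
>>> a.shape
(11, 5, 3)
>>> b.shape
(11, 5, 11)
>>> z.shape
(11, 5, 37)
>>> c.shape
(11, 5)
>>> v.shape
(11,)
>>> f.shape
(11, 3)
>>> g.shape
(3, 37)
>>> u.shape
(3, 5, 11, 3)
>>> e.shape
(3, 5, 5)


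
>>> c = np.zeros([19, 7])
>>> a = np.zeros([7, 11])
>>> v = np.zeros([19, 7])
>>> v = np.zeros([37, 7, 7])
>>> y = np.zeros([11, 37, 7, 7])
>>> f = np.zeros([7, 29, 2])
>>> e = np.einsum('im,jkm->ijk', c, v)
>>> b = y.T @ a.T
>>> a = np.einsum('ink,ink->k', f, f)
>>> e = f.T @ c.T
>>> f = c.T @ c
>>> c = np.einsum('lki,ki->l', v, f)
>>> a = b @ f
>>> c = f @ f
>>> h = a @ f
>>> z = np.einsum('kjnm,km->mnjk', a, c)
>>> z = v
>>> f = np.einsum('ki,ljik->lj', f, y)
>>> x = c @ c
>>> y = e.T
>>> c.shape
(7, 7)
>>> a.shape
(7, 7, 37, 7)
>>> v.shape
(37, 7, 7)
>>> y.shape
(19, 29, 2)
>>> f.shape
(11, 37)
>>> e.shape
(2, 29, 19)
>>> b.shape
(7, 7, 37, 7)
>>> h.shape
(7, 7, 37, 7)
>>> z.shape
(37, 7, 7)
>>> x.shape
(7, 7)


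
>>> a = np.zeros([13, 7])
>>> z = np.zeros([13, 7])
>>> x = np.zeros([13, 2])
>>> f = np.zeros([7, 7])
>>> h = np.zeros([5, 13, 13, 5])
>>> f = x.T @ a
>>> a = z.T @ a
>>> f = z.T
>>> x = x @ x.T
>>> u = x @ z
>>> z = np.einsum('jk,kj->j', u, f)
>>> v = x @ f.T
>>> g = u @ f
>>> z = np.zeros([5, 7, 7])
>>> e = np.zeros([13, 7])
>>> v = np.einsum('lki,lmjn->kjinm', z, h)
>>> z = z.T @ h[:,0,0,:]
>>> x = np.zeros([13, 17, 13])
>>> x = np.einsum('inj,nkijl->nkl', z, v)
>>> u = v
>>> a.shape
(7, 7)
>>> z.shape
(7, 7, 5)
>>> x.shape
(7, 13, 13)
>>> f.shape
(7, 13)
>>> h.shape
(5, 13, 13, 5)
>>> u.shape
(7, 13, 7, 5, 13)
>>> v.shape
(7, 13, 7, 5, 13)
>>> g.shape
(13, 13)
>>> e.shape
(13, 7)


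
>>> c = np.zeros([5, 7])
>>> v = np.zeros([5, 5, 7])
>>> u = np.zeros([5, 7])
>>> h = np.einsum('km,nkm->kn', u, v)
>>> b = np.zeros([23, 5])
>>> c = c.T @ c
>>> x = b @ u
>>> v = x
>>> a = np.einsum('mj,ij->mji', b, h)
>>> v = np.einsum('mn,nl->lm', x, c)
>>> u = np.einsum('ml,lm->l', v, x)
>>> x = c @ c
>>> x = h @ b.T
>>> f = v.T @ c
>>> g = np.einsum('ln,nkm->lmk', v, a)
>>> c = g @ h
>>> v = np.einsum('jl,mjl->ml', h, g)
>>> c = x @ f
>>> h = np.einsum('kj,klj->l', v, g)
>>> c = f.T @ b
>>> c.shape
(7, 5)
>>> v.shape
(7, 5)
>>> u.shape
(23,)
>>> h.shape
(5,)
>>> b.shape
(23, 5)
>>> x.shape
(5, 23)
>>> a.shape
(23, 5, 5)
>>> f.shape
(23, 7)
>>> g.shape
(7, 5, 5)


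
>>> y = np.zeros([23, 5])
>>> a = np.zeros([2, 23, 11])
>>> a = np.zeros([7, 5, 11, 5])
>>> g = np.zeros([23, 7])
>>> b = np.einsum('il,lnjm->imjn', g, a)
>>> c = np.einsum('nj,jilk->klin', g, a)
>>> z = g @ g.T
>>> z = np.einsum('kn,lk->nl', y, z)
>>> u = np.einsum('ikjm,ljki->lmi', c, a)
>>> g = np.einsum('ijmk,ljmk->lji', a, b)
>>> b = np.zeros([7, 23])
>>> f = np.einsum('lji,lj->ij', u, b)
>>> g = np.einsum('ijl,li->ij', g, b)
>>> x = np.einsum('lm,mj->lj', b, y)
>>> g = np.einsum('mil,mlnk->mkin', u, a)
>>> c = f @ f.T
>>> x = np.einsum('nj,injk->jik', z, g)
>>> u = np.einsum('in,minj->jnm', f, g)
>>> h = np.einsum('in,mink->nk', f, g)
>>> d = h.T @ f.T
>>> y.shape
(23, 5)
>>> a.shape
(7, 5, 11, 5)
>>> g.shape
(7, 5, 23, 11)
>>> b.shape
(7, 23)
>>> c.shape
(5, 5)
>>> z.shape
(5, 23)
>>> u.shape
(11, 23, 7)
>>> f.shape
(5, 23)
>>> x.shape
(23, 7, 11)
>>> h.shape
(23, 11)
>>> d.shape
(11, 5)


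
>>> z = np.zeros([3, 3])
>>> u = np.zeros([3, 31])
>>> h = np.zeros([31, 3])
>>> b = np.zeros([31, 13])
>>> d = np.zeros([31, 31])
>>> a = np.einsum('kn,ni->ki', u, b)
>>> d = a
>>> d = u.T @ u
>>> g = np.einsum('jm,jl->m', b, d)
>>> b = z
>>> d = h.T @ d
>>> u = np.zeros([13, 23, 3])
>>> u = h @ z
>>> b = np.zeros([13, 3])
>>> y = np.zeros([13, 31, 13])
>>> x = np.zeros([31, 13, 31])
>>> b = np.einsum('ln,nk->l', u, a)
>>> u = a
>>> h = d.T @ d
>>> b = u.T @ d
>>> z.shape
(3, 3)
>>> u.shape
(3, 13)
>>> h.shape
(31, 31)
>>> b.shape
(13, 31)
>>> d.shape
(3, 31)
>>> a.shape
(3, 13)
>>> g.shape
(13,)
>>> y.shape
(13, 31, 13)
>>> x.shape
(31, 13, 31)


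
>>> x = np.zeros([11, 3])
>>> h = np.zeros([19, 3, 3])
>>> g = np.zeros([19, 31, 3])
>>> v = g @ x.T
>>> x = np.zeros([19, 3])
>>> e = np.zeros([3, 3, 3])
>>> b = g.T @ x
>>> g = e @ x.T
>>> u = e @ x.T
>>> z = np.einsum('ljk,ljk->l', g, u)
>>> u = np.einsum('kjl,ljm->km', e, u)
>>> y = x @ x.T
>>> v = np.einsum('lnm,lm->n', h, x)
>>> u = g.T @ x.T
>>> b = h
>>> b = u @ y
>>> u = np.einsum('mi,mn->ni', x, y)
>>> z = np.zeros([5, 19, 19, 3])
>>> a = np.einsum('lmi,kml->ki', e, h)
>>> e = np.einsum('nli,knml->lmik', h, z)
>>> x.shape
(19, 3)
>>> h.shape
(19, 3, 3)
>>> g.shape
(3, 3, 19)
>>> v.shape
(3,)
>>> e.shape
(3, 19, 3, 5)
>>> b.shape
(19, 3, 19)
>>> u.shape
(19, 3)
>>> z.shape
(5, 19, 19, 3)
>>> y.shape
(19, 19)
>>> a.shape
(19, 3)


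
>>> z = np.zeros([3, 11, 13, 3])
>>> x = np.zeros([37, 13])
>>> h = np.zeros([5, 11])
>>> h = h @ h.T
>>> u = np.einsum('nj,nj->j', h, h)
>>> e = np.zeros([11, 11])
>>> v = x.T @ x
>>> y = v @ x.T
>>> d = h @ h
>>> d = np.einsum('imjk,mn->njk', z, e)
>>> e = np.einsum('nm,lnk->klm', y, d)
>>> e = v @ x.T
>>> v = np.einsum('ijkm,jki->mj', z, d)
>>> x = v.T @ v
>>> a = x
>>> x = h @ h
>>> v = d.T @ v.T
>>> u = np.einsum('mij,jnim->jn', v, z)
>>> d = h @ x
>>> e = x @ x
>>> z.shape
(3, 11, 13, 3)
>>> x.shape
(5, 5)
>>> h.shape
(5, 5)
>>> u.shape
(3, 11)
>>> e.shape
(5, 5)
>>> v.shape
(3, 13, 3)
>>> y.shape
(13, 37)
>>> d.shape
(5, 5)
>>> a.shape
(11, 11)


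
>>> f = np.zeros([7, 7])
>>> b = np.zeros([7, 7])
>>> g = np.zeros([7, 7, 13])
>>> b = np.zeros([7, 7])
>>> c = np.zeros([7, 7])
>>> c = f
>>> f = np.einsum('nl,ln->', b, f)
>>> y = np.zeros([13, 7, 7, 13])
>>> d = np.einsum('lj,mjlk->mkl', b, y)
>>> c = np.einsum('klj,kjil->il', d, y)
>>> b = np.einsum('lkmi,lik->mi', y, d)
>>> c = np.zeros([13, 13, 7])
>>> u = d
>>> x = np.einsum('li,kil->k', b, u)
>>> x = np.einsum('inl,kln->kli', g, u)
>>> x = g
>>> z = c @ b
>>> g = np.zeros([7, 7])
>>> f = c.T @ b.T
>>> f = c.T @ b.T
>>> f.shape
(7, 13, 7)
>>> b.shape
(7, 13)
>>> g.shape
(7, 7)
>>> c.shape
(13, 13, 7)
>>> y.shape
(13, 7, 7, 13)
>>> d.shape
(13, 13, 7)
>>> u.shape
(13, 13, 7)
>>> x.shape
(7, 7, 13)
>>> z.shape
(13, 13, 13)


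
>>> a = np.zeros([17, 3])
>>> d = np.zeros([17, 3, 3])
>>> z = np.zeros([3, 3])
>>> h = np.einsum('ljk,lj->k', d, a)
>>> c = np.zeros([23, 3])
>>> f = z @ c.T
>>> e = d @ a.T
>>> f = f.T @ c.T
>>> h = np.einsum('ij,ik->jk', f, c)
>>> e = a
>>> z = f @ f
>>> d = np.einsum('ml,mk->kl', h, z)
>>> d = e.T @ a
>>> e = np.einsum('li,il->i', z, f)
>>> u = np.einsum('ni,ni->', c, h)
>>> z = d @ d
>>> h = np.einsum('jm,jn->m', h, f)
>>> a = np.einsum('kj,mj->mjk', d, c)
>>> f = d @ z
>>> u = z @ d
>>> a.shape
(23, 3, 3)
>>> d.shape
(3, 3)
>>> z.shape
(3, 3)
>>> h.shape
(3,)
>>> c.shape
(23, 3)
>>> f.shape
(3, 3)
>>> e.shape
(23,)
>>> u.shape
(3, 3)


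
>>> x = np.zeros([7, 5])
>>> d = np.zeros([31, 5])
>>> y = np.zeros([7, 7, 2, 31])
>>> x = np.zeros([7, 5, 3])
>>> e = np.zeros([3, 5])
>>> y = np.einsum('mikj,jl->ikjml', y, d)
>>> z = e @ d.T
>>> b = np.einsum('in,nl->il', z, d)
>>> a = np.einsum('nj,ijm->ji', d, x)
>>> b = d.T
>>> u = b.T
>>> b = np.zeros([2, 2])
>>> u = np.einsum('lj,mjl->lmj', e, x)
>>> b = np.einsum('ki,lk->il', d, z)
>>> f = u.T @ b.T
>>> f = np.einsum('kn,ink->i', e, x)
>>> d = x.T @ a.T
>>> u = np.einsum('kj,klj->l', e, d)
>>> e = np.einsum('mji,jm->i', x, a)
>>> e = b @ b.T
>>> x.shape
(7, 5, 3)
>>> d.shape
(3, 5, 5)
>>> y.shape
(7, 2, 31, 7, 5)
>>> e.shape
(5, 5)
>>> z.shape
(3, 31)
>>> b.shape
(5, 3)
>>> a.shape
(5, 7)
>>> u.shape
(5,)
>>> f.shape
(7,)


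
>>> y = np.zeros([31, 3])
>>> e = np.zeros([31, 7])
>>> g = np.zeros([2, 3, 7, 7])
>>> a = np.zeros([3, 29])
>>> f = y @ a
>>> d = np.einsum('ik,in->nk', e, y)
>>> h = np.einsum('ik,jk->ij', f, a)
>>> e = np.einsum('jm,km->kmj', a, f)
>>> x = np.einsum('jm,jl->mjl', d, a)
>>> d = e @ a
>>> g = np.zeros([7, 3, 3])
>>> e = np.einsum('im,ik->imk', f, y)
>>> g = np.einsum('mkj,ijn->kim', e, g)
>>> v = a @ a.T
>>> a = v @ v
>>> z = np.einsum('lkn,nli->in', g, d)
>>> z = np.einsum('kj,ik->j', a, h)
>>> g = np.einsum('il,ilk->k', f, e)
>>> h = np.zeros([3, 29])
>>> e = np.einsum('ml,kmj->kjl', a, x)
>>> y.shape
(31, 3)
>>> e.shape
(7, 29, 3)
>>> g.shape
(3,)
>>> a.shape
(3, 3)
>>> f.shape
(31, 29)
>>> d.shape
(31, 29, 29)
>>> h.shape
(3, 29)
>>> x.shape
(7, 3, 29)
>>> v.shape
(3, 3)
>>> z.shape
(3,)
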